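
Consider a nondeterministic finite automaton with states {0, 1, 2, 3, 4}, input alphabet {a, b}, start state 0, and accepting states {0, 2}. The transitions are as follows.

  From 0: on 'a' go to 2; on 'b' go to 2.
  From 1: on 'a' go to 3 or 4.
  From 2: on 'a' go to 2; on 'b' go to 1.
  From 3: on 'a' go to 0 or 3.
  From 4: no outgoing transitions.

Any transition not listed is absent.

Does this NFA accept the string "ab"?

No

Start in {0}.
Read 'a': 0→{2}; now {2}.
Read 'b': 2→{1}; now {1}.
The final set {1} contains no accepting state.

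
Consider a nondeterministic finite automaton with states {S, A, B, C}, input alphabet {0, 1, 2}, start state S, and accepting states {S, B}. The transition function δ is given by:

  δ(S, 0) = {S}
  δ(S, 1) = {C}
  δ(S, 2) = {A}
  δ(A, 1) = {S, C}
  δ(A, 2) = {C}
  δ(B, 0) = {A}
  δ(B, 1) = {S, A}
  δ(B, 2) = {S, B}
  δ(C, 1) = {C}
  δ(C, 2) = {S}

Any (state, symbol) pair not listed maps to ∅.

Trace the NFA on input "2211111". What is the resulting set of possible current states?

{C}

Start in {S}.
Read '2': {S} → {A}.
Read '2': {A} → {C}.
Read '1': {C} → {C}.
Read '1': {C} → {C}.
Read '1': {C} → {C}.
Read '1': {C} → {C}.
Read '1': {C} → {C}.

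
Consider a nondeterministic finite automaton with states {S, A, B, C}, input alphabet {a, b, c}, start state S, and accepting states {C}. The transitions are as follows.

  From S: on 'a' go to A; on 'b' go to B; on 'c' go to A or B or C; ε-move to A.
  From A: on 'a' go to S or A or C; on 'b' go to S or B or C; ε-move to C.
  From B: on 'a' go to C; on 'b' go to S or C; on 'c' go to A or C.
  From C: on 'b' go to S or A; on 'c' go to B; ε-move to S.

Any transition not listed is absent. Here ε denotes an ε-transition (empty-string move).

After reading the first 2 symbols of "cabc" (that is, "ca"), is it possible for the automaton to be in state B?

Start: ε-closure({S}) = {S, A, C}.
Read 'c': {S, A, C} → {S, A, B, C}.
Read 'a': {S, A, B, C} → {S, A, C}.
State B is not in {S, A, C}.

No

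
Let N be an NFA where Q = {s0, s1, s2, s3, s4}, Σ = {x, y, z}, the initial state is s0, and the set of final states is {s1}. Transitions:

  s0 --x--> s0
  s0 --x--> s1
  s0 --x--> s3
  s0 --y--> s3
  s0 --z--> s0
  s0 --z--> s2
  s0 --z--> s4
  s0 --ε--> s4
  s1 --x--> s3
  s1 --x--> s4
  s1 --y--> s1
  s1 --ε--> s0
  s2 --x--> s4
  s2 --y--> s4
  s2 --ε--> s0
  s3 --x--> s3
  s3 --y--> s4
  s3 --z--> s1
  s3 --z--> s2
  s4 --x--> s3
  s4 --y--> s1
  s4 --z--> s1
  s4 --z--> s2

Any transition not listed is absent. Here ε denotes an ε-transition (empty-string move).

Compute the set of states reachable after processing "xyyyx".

{s0, s1, s3, s4}

Start: ε-closure({s0}) = {s0, s4}.
Read 'x': s0→{s0, s1, s3}, s4→{s3}; union {s0, s1, s3}; ε-closure = {s0, s1, s3, s4}.
Read 'y': s0→{s3}, s1→{s1}, s3→{s4}, s4→{s1}; union {s1, s3, s4}; ε-closure = {s0, s1, s3, s4}.
Read 'y': s0→{s3}, s1→{s1}, s3→{s4}, s4→{s1}; union {s1, s3, s4}; ε-closure = {s0, s1, s3, s4}.
Read 'y': s0→{s3}, s1→{s1}, s3→{s4}, s4→{s1}; union {s1, s3, s4}; ε-closure = {s0, s1, s3, s4}.
Read 'x': s0→{s0, s1, s3}, s1→{s3, s4}, s3→{s3}, s4→{s3}; now {s0, s1, s3, s4}.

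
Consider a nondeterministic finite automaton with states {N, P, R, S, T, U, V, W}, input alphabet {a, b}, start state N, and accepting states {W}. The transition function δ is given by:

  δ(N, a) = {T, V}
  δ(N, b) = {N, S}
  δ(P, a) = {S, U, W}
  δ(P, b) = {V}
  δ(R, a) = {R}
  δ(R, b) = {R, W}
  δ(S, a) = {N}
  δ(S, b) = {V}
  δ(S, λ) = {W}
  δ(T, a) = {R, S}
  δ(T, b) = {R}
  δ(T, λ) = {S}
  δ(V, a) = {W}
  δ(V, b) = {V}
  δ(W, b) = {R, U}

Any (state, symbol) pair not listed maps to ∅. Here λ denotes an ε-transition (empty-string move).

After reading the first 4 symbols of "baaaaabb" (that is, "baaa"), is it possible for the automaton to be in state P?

No

Start in {N}.
Read 'b': {N} → {N, S, W}.
Read 'a': {N, S, W} → {N, S, T, V, W}.
Read 'a': {N, S, T, V, W} → {N, R, S, T, V, W}.
Read 'a': {N, R, S, T, V, W} → {N, R, S, T, V, W}.
State P is not in {N, R, S, T, V, W}.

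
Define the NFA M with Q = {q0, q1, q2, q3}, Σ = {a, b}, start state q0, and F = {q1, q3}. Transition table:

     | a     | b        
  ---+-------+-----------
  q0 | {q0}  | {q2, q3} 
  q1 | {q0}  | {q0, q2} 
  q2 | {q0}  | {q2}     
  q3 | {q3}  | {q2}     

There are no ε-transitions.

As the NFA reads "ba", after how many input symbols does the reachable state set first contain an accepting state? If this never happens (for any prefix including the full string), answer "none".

Start in {q0}.
Read 'b': {q0} → {q2, q3}.
None of the earlier sets intersect F, but {q2, q3} does.

1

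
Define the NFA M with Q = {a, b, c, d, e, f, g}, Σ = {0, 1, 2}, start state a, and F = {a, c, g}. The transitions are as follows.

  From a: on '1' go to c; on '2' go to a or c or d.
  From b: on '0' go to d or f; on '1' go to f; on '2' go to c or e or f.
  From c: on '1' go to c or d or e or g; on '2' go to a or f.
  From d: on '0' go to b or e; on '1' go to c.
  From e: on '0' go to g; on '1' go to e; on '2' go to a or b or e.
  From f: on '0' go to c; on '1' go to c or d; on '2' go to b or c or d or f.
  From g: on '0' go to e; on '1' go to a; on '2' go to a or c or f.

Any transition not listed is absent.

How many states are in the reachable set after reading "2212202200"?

Start in {a}.
Read '2': a→{a, c, d}; now {a, c, d}.
Read '2': a→{a, c, d}, c→{a, f}, d→∅; now {a, c, d, f}.
Read '1': a→{c}, c→{c, d, e, g}, d→{c}, f→{c, d}; now {c, d, e, g}.
Read '2': c→{a, f}, d→∅, e→{a, b, e}, g→{a, c, f}; now {a, b, c, e, f}.
Read '2': a→{a, c, d}, b→{c, e, f}, c→{a, f}, e→{a, b, e}, f→{b, c, d, f}; now {a, b, c, d, e, f}.
Read '0': a→∅, b→{d, f}, c→∅, d→{b, e}, e→{g}, f→{c}; now {b, c, d, e, f, g}.
Read '2': b→{c, e, f}, c→{a, f}, d→∅, e→{a, b, e}, f→{b, c, d, f}, g→{a, c, f}; now {a, b, c, d, e, f}.
Read '2': a→{a, c, d}, b→{c, e, f}, c→{a, f}, d→∅, e→{a, b, e}, f→{b, c, d, f}; now {a, b, c, d, e, f}.
Read '0': a→∅, b→{d, f}, c→∅, d→{b, e}, e→{g}, f→{c}; now {b, c, d, e, f, g}.
Read '0': b→{d, f}, c→∅, d→{b, e}, e→{g}, f→{c}, g→{e}; now {b, c, d, e, f, g}.
That set has 6 states.

6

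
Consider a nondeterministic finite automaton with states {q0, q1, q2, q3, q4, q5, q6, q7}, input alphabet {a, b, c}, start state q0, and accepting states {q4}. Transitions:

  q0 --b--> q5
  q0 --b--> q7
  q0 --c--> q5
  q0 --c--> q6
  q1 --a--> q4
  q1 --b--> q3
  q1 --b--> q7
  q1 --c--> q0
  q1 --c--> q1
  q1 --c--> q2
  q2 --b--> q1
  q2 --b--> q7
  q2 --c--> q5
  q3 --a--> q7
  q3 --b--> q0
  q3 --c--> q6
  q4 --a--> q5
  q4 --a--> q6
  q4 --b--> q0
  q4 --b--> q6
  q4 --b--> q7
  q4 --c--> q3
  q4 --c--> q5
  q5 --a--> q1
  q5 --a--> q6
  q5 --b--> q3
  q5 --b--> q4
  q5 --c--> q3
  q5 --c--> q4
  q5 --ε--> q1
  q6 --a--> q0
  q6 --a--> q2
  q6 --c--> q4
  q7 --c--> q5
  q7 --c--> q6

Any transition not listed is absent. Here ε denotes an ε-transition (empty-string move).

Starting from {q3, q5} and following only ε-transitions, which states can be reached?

{q1, q3, q5}

Begin with {q3, q5}.
ε-move q5 → q1; add q1.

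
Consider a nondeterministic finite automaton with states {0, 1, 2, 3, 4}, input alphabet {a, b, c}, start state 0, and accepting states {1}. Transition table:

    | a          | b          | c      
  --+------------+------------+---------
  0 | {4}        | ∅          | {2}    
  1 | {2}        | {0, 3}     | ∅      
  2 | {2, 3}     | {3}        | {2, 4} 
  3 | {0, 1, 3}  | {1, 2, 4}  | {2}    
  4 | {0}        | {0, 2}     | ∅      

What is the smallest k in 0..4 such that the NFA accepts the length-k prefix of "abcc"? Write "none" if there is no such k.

none

Start in {0}.
Read 'a': 0→{4}; now {4}.
Read 'b': 4→{0, 2}; now {0, 2}.
Read 'c': 0→{2}, 2→{2, 4}; now {2, 4}.
Read 'c': 2→{2, 4}, 4→∅; now {2, 4}.
No reachable set along the way intersects F.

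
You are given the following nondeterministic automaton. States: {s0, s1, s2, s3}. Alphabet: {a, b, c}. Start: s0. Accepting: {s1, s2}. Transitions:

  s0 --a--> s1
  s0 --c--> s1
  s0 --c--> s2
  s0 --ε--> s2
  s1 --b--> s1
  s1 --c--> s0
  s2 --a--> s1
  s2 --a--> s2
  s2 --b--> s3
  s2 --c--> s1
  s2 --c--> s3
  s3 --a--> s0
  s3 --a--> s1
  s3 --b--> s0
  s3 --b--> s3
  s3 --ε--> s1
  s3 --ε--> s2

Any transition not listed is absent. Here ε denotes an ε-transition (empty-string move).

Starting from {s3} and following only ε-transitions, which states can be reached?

{s1, s2, s3}

Begin with {s3}.
ε-move s3 → s1; add s1.
ε-move s3 → s2; add s2.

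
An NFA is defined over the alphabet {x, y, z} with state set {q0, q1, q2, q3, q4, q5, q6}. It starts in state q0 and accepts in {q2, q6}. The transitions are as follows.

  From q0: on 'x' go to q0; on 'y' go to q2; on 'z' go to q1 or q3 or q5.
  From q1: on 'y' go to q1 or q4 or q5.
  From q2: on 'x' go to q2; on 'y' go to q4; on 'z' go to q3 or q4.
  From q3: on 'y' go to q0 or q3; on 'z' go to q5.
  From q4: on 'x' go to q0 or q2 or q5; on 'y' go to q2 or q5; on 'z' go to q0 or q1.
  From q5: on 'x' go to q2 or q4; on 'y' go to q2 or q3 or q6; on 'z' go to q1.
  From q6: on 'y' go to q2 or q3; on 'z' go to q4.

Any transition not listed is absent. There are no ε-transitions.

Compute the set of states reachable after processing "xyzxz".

{q1, q3, q4, q5}

Start in {q0}.
Read 'x': q0→{q0}; now {q0}.
Read 'y': q0→{q2}; now {q2}.
Read 'z': q2→{q3, q4}; now {q3, q4}.
Read 'x': q3→∅, q4→{q0, q2, q5}; now {q0, q2, q5}.
Read 'z': q0→{q1, q3, q5}, q2→{q3, q4}, q5→{q1}; now {q1, q3, q4, q5}.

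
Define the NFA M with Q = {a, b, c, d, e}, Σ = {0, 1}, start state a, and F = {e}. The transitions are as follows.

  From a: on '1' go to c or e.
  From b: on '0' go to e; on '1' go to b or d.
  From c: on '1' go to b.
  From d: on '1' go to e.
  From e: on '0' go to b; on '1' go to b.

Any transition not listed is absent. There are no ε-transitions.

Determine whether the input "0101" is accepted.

Start in {a}.
Read '0': {a} → ∅.
The set is empty and remains empty for the remaining 3 symbols.
The final set ∅ contains no accepting state.

No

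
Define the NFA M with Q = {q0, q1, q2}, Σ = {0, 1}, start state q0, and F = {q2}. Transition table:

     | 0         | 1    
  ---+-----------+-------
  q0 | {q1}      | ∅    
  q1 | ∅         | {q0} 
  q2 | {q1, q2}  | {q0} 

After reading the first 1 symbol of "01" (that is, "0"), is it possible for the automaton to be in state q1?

Yes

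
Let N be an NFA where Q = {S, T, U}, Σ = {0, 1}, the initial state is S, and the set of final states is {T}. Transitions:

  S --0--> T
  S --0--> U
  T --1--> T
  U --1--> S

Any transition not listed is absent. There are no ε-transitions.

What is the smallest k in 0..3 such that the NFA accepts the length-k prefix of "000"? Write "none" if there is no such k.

1

Start in {S}.
Read '0': {S} → {T, U}.
None of the earlier sets intersect F, but {T, U} does.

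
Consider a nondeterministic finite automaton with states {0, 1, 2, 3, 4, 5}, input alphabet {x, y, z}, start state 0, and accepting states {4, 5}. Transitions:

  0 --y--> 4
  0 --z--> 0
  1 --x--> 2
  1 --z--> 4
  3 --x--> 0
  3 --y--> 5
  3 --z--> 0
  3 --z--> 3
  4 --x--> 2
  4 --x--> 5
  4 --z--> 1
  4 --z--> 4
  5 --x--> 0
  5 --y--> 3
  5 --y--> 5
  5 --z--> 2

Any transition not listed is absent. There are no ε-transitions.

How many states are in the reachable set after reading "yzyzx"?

0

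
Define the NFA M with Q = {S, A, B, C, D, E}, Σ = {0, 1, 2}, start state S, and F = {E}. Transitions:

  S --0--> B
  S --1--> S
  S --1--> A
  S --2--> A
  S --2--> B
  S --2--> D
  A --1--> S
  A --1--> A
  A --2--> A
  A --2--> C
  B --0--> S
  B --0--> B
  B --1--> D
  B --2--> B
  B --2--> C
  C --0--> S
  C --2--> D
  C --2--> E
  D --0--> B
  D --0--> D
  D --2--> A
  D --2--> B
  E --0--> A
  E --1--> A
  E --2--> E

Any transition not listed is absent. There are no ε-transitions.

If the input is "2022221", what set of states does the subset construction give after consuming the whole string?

{S, A, D}

Start in {S}.
Read '2': S→{A, B, D}; now {A, B, D}.
Read '0': A→∅, B→{S, B}, D→{B, D}; now {S, B, D}.
Read '2': S→{A, B, D}, B→{B, C}, D→{A, B}; now {A, B, C, D}.
Read '2': A→{A, C}, B→{B, C}, C→{D, E}, D→{A, B}; now {A, B, C, D, E}.
Read '2': A→{A, C}, B→{B, C}, C→{D, E}, D→{A, B}, E→{E}; now {A, B, C, D, E}.
Read '2': A→{A, C}, B→{B, C}, C→{D, E}, D→{A, B}, E→{E}; now {A, B, C, D, E}.
Read '1': A→{S, A}, B→{D}, C→∅, D→∅, E→{A}; now {S, A, D}.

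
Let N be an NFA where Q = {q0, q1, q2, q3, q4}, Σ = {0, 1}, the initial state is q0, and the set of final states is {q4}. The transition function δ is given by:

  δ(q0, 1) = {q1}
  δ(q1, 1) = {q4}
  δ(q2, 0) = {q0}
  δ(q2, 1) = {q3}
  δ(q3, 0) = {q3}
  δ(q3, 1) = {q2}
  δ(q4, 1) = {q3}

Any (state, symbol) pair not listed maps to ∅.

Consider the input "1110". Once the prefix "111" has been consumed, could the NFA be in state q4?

No

Start in {q0}.
Read '1': {q0} → {q1}.
Read '1': {q1} → {q4}.
Read '1': {q4} → {q3}.
State q4 is not in {q3}.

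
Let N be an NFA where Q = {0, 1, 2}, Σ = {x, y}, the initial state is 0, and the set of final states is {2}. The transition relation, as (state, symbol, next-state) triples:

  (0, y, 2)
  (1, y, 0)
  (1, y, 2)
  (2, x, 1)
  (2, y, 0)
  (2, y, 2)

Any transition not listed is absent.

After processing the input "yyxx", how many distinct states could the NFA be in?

Start in {0}.
Read 'y': 0→{2}; now {2}.
Read 'y': 2→{0, 2}; now {0, 2}.
Read 'x': 0→∅, 2→{1}; now {1}.
Read 'x': 1→∅; now ∅.
That set has 0 states.

0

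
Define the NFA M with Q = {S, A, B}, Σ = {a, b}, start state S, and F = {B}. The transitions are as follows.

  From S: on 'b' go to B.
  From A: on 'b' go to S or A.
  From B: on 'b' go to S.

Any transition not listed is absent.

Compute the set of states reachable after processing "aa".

∅

Start in {S}.
Read 'a': S→∅; now ∅.
The set is empty and remains empty for the remaining 1 symbol.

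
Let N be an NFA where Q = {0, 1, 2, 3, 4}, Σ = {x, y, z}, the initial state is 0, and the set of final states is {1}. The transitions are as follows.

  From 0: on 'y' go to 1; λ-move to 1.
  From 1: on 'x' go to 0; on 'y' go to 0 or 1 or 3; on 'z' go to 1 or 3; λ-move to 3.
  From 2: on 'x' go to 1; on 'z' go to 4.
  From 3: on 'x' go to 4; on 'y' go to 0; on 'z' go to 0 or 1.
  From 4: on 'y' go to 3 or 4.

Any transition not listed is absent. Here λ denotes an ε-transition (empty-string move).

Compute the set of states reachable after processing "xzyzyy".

{0, 1, 3}

Start: ε-closure({0}) = {0, 1, 3}.
Read 'x': {0, 1, 3} → {0, 1, 3, 4}.
Read 'z': {0, 1, 3, 4} → {0, 1, 3}.
Read 'y': {0, 1, 3} → {0, 1, 3}.
Read 'z': {0, 1, 3} → {0, 1, 3}.
Read 'y': {0, 1, 3} → {0, 1, 3}.
Read 'y': {0, 1, 3} → {0, 1, 3}.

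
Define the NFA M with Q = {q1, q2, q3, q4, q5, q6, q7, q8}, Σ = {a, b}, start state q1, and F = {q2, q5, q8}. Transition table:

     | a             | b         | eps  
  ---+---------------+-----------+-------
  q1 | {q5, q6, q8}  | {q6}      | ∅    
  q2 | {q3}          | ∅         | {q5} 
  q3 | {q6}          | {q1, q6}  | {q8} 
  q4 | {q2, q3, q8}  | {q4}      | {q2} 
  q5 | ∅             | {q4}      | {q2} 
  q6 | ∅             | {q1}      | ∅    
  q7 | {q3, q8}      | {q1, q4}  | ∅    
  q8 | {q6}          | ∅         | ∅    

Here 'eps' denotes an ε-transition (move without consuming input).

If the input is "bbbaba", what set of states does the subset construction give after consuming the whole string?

∅

Start in {q1}.
Read 'b': q1→{q6}; now {q6}.
Read 'b': q6→{q1}; now {q1}.
Read 'b': q1→{q6}; now {q6}.
Read 'a': q6→∅; now ∅.
The set is empty and remains empty for the remaining 2 symbols.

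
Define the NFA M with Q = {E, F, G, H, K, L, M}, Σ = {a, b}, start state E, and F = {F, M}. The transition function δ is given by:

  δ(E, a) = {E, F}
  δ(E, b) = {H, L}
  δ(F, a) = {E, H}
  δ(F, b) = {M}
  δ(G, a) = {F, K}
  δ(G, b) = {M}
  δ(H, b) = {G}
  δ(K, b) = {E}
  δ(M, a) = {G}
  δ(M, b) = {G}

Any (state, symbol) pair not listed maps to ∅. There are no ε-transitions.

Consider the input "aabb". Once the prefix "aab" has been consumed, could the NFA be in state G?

Yes

Start in {E}.
Read 'a': {E} → {E, F}.
Read 'a': {E, F} → {E, F, H}.
Read 'b': {E, F, H} → {G, H, L, M}.
State G is in {G, H, L, M}.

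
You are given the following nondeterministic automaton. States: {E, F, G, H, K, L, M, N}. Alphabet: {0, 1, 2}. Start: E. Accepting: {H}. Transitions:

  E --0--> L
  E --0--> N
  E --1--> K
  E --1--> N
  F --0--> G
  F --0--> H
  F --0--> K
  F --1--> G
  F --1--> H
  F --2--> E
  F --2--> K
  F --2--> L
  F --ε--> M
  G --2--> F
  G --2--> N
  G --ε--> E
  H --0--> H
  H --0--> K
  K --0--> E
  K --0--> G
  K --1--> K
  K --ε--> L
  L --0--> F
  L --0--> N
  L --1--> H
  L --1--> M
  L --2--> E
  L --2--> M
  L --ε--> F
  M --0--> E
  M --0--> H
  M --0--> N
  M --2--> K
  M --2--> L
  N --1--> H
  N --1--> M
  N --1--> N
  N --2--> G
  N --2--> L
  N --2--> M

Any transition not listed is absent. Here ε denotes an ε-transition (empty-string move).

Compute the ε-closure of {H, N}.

{H, N}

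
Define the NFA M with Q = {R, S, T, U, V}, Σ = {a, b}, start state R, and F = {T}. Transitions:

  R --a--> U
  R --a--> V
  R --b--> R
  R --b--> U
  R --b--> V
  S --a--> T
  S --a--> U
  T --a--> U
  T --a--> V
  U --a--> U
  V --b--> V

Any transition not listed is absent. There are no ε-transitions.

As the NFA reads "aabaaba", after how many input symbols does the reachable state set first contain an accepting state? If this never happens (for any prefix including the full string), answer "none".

Start in {R}.
Read 'a': {R} → {U, V}.
Read 'a': {U, V} → {U}.
Read 'b': {U} → ∅.
The set is empty and remains empty for the remaining 4 symbols.
No reachable set along the way intersects F.

none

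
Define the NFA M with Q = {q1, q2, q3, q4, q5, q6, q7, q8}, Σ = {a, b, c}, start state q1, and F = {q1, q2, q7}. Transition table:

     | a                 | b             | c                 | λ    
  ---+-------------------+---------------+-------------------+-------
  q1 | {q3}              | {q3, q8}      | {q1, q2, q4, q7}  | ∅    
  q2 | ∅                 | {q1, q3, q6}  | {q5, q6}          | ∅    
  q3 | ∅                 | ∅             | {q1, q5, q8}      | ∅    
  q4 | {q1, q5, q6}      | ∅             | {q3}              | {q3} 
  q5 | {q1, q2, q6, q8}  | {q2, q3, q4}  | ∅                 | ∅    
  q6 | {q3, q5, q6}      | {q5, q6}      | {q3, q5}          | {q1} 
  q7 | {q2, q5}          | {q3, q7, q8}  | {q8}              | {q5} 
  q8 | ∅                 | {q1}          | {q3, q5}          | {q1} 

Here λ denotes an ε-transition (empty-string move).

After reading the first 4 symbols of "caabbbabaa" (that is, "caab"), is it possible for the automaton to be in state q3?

Start in {q1}.
Read 'c': q1→{q1, q2, q4, q7}; union {q1, q2, q4, q7}; ε-closure = {q1, q2, q3, q4, q5, q7}.
Read 'a': q1→{q3}, q2→∅, q3→∅, q4→{q1, q5, q6}, q5→{q1, q2, q6, q8}, q7→{q2, q5}; now {q1, q2, q3, q5, q6, q8}.
Read 'a': q1→{q3}, q2→∅, q3→∅, q5→{q1, q2, q6, q8}, q6→{q3, q5, q6}, q8→∅; now {q1, q2, q3, q5, q6, q8}.
Read 'b': q1→{q3, q8}, q2→{q1, q3, q6}, q3→∅, q5→{q2, q3, q4}, q6→{q5, q6}, q8→{q1}; now {q1, q2, q3, q4, q5, q6, q8}.
State q3 is in {q1, q2, q3, q4, q5, q6, q8}.

Yes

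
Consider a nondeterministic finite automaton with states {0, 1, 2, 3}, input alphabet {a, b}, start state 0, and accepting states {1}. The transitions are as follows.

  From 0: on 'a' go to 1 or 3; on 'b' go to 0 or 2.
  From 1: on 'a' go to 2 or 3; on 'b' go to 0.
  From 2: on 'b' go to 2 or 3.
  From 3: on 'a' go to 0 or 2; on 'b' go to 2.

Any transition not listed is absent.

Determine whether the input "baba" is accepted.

Yes

Start in {0}.
Read 'b': 0→{0, 2}; now {0, 2}.
Read 'a': 0→{1, 3}, 2→∅; now {1, 3}.
Read 'b': 1→{0}, 3→{2}; now {0, 2}.
Read 'a': 0→{1, 3}, 2→∅; now {1, 3}.
The final set {1, 3} contains the accepting state 1.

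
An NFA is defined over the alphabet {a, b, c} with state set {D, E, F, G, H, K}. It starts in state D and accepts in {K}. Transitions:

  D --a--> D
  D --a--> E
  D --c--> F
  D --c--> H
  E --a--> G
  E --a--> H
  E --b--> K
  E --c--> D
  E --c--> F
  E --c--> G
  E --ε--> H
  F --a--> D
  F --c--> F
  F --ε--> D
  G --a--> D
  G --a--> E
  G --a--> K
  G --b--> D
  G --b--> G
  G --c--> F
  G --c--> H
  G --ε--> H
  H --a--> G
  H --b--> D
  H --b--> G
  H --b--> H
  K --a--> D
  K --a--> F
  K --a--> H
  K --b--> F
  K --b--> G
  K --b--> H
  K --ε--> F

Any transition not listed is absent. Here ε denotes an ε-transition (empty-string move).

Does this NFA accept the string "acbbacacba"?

Yes

Start in {D}.
Read 'a': {D} → {D, E, H}.
Read 'c': {D, E, H} → {D, F, G, H}.
Read 'b': {D, F, G, H} → {D, G, H}.
Read 'b': {D, G, H} → {D, G, H}.
Read 'a': {D, G, H} → {D, E, F, G, H, K}.
Read 'c': {D, E, F, G, H, K} → {D, F, G, H}.
Read 'a': {D, F, G, H} → {D, E, F, G, H, K}.
Read 'c': {D, E, F, G, H, K} → {D, F, G, H}.
Read 'b': {D, F, G, H} → {D, G, H}.
Read 'a': {D, G, H} → {D, E, F, G, H, K}.
The final set {D, E, F, G, H, K} contains the accepting state K.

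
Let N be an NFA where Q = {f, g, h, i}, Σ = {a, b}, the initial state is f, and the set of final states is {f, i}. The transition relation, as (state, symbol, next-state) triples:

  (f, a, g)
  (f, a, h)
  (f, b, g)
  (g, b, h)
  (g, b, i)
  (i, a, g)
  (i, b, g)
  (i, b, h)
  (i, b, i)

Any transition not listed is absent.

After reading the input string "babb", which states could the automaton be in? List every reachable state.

Start in {f}.
Read 'b': {f} → {g}.
Read 'a': {g} → ∅.
The set is empty and remains empty for the remaining 2 symbols.

∅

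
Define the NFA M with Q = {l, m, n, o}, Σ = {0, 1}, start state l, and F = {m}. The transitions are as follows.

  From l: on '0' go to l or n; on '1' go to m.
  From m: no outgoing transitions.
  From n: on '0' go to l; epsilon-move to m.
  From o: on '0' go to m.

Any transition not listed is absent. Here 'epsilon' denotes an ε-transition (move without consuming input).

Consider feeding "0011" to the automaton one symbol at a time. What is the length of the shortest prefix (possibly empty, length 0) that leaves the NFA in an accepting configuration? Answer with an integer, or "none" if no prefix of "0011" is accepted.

1

Start in {l}.
Read '0': l→{l, n}; union {l, n}; ε-closure = {l, m, n}.
None of the earlier sets intersect F, but {l, m, n} does.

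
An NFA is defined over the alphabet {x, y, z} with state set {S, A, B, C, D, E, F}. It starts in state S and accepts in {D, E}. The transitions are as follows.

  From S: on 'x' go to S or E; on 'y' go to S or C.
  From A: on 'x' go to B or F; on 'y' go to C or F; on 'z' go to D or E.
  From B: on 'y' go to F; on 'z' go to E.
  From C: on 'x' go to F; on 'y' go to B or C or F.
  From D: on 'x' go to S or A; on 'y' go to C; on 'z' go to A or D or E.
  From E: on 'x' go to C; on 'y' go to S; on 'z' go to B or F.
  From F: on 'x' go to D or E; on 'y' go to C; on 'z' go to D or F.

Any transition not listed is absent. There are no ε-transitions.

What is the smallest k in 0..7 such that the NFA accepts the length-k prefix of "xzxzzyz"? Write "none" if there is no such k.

1

Start in {S}.
Read 'x': S→{S, E}; now {S, E}.
None of the earlier sets intersect F, but {S, E} does.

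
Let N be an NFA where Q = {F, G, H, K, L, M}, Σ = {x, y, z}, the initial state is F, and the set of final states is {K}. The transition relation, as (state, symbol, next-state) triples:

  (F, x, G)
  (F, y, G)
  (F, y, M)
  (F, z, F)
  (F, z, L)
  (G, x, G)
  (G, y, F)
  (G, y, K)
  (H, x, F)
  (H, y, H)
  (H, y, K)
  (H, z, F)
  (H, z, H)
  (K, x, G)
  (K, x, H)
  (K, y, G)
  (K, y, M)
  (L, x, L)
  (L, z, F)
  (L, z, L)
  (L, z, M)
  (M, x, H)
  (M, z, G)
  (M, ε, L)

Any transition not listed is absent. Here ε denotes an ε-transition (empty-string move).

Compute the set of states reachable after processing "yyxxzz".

{F, L, M}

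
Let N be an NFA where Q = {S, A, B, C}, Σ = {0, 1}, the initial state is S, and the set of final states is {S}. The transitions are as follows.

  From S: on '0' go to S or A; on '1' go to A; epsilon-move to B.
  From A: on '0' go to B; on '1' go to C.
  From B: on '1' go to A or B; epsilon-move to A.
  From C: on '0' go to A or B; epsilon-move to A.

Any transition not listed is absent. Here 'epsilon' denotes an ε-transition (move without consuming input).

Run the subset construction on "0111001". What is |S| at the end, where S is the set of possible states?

3

Start: ε-closure({S}) = {S, A, B}.
Read '0': S→{S, A}, A→{B}, B→∅; now {S, A, B}.
Read '1': S→{A}, A→{C}, B→{A, B}; now {A, B, C}.
Read '1': A→{C}, B→{A, B}, C→∅; now {A, B, C}.
Read '1': A→{C}, B→{A, B}, C→∅; now {A, B, C}.
Read '0': A→{B}, B→∅, C→{A, B}; now {A, B}.
Read '0': A→{B}, B→∅; union {B}; ε-closure = {A, B}.
Read '1': A→{C}, B→{A, B}; now {A, B, C}.
That set has 3 states.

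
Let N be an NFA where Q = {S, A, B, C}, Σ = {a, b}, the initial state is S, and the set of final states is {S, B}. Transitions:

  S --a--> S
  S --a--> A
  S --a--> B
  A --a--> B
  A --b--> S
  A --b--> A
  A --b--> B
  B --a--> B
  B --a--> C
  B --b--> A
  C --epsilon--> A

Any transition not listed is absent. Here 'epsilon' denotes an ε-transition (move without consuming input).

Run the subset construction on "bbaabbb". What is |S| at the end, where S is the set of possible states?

0

Start in {S}.
Read 'b': {S} → ∅.
The set is empty and remains empty for the remaining 6 symbols.
That set has 0 states.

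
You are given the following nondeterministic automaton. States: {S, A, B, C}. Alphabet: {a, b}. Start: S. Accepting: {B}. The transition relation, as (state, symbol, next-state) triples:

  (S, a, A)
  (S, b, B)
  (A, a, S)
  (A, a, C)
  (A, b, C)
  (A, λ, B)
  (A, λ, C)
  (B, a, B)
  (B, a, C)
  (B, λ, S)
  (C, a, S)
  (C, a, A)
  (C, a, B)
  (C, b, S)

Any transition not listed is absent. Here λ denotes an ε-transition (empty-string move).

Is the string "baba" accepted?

Yes

Start in {S}.
Read 'b': {S} → {S, B}.
Read 'a': {S, B} → {S, A, B, C}.
Read 'b': {S, A, B, C} → {S, B, C}.
Read 'a': {S, B, C} → {S, A, B, C}.
The final set {S, A, B, C} contains the accepting state B.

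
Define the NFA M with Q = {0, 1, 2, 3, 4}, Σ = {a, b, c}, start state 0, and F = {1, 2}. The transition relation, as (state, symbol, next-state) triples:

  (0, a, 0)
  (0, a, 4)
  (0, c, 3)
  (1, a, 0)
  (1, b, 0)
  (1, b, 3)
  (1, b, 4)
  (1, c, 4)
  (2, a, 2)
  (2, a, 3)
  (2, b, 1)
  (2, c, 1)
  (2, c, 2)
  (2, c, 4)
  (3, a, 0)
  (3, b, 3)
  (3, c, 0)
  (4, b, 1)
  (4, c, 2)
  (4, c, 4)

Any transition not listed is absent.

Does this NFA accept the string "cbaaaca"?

Yes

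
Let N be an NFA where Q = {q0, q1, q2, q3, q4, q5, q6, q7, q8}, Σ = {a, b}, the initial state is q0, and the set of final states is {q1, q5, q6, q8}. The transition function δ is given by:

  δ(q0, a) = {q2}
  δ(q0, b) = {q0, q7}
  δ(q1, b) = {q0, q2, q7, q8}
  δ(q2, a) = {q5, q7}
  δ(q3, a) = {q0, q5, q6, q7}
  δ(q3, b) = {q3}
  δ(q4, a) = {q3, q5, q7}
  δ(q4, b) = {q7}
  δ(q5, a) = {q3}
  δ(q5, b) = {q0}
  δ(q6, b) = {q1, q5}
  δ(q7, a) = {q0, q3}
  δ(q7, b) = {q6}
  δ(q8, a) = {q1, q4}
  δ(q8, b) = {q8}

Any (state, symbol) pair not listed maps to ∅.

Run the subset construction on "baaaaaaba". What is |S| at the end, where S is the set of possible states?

6

Start in {q0}.
Read 'b': q0→{q0, q7}; now {q0, q7}.
Read 'a': q0→{q2}, q7→{q0, q3}; now {q0, q2, q3}.
Read 'a': q0→{q2}, q2→{q5, q7}, q3→{q0, q5, q6, q7}; now {q0, q2, q5, q6, q7}.
Read 'a': q0→{q2}, q2→{q5, q7}, q5→{q3}, q6→∅, q7→{q0, q3}; now {q0, q2, q3, q5, q7}.
Read 'a': q0→{q2}, q2→{q5, q7}, q3→{q0, q5, q6, q7}, q5→{q3}, q7→{q0, q3}; now {q0, q2, q3, q5, q6, q7}.
Read 'a': q0→{q2}, q2→{q5, q7}, q3→{q0, q5, q6, q7}, q5→{q3}, q6→∅, q7→{q0, q3}; now {q0, q2, q3, q5, q6, q7}.
Read 'a': q0→{q2}, q2→{q5, q7}, q3→{q0, q5, q6, q7}, q5→{q3}, q6→∅, q7→{q0, q3}; now {q0, q2, q3, q5, q6, q7}.
Read 'b': q0→{q0, q7}, q2→∅, q3→{q3}, q5→{q0}, q6→{q1, q5}, q7→{q6}; now {q0, q1, q3, q5, q6, q7}.
Read 'a': q0→{q2}, q1→∅, q3→{q0, q5, q6, q7}, q5→{q3}, q6→∅, q7→{q0, q3}; now {q0, q2, q3, q5, q6, q7}.
That set has 6 states.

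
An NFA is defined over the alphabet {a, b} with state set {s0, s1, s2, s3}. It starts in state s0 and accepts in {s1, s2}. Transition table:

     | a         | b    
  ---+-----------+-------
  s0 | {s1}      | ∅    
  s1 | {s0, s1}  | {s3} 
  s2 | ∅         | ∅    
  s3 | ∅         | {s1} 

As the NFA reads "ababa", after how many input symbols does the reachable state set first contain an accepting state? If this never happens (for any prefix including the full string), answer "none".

1

Start in {s0}.
Read 'a': {s0} → {s1}.
None of the earlier sets intersect F, but {s1} does.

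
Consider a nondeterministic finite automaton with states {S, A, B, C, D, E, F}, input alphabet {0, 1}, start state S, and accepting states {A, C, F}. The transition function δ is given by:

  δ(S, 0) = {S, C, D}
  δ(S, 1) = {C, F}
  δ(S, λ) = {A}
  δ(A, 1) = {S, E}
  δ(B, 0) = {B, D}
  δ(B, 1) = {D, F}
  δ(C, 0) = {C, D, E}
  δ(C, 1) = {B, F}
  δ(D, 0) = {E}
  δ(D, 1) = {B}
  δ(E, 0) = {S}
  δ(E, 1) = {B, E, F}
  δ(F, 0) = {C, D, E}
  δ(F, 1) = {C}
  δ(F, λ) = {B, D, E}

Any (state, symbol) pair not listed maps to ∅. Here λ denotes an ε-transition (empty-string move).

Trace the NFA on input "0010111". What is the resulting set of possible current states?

Start: ε-closure({S}) = {S, A}.
Read '0': S→{S, C, D}, A→∅; union {S, C, D}; ε-closure = {S, A, C, D}.
Read '0': S→{S, C, D}, A→∅, C→{C, D, E}, D→{E}; union {S, C, D, E}; ε-closure = {S, A, C, D, E}.
Read '1': S→{C, F}, A→{S, E}, C→{B, F}, D→{B}, E→{B, E, F}; union {S, B, C, E, F}; ε-closure = {S, A, B, C, D, E, F}.
Read '0': S→{S, C, D}, A→∅, B→{B, D}, C→{C, D, E}, D→{E}, E→{S}, F→{C, D, E}; union {S, B, C, D, E}; ε-closure = {S, A, B, C, D, E}.
Read '1': S→{C, F}, A→{S, E}, B→{D, F}, C→{B, F}, D→{B}, E→{B, E, F}; union {S, B, C, D, E, F}; ε-closure = {S, A, B, C, D, E, F}.
Read '1': S→{C, F}, A→{S, E}, B→{D, F}, C→{B, F}, D→{B}, E→{B, E, F}, F→{C}; union {S, B, C, D, E, F}; ε-closure = {S, A, B, C, D, E, F}.
Read '1': S→{C, F}, A→{S, E}, B→{D, F}, C→{B, F}, D→{B}, E→{B, E, F}, F→{C}; union {S, B, C, D, E, F}; ε-closure = {S, A, B, C, D, E, F}.

{S, A, B, C, D, E, F}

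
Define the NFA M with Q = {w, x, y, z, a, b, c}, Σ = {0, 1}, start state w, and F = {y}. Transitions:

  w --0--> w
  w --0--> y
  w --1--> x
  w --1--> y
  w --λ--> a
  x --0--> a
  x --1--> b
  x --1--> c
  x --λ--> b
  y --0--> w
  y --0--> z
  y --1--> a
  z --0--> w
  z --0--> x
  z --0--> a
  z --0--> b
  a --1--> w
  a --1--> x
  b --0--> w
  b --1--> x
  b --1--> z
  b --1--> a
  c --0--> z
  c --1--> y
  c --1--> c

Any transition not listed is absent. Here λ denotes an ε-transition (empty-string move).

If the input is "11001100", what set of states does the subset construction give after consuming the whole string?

Start: ε-closure({w}) = {w, a}.
Read '1': {w, a} → {w, x, y, a, b}.
Read '1': {w, x, y, a, b} → {w, x, y, z, a, b, c}.
Read '0': {w, x, y, z, a, b, c} → {w, x, y, z, a, b}.
Read '0': {w, x, y, z, a, b} → {w, x, y, z, a, b}.
Read '1': {w, x, y, z, a, b} → {w, x, y, z, a, b, c}.
Read '1': {w, x, y, z, a, b, c} → {w, x, y, z, a, b, c}.
Read '0': {w, x, y, z, a, b, c} → {w, x, y, z, a, b}.
Read '0': {w, x, y, z, a, b} → {w, x, y, z, a, b}.

{w, x, y, z, a, b}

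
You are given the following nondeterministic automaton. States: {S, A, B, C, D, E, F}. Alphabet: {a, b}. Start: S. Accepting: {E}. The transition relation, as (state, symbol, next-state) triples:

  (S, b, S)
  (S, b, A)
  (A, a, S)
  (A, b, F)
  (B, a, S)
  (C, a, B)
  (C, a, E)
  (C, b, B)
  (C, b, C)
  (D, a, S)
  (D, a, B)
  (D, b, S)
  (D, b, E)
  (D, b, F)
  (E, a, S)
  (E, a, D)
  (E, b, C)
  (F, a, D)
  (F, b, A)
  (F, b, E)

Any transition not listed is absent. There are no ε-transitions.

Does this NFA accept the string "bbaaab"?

Start in {S}.
Read 'b': S→{S, A}; now {S, A}.
Read 'b': S→{S, A}, A→{F}; now {S, A, F}.
Read 'a': S→∅, A→{S}, F→{D}; now {S, D}.
Read 'a': S→∅, D→{S, B}; now {S, B}.
Read 'a': S→∅, B→{S}; now {S}.
Read 'b': S→{S, A}; now {S, A}.
The final set {S, A} contains no accepting state.

No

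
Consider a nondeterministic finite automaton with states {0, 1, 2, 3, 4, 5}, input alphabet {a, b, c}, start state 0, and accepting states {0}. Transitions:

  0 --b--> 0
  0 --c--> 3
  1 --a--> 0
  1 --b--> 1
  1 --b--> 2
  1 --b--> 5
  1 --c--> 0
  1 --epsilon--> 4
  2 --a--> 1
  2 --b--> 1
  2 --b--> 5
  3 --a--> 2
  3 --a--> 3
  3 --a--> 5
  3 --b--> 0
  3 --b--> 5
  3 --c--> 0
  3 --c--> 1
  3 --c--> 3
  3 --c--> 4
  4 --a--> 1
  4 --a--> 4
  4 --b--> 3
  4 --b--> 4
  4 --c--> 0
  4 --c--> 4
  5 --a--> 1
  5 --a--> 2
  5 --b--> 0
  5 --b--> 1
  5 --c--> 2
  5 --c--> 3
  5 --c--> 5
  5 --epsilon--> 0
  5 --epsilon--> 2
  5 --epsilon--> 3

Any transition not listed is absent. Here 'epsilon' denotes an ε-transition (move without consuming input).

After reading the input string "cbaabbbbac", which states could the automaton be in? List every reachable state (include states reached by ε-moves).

{0, 1, 2, 3, 4, 5}

Start in {0}.
Read 'c': 0→{3}; now {3}.
Read 'b': 3→{0, 5}; union {0, 5}; ε-closure = {0, 2, 3, 5}.
Read 'a': 0→∅, 2→{1}, 3→{2, 3, 5}, 5→{1, 2}; union {1, 2, 3, 5}; ε-closure = {0, 1, 2, 3, 4, 5}.
Read 'a': 0→∅, 1→{0}, 2→{1}, 3→{2, 3, 5}, 4→{1, 4}, 5→{1, 2}; now {0, 1, 2, 3, 4, 5}.
Read 'b': 0→{0}, 1→{1, 2, 5}, 2→{1, 5}, 3→{0, 5}, 4→{3, 4}, 5→{0, 1}; now {0, 1, 2, 3, 4, 5}.
Read 'b': 0→{0}, 1→{1, 2, 5}, 2→{1, 5}, 3→{0, 5}, 4→{3, 4}, 5→{0, 1}; now {0, 1, 2, 3, 4, 5}.
Read 'b': 0→{0}, 1→{1, 2, 5}, 2→{1, 5}, 3→{0, 5}, 4→{3, 4}, 5→{0, 1}; now {0, 1, 2, 3, 4, 5}.
Read 'b': 0→{0}, 1→{1, 2, 5}, 2→{1, 5}, 3→{0, 5}, 4→{3, 4}, 5→{0, 1}; now {0, 1, 2, 3, 4, 5}.
Read 'a': 0→∅, 1→{0}, 2→{1}, 3→{2, 3, 5}, 4→{1, 4}, 5→{1, 2}; now {0, 1, 2, 3, 4, 5}.
Read 'c': 0→{3}, 1→{0}, 2→∅, 3→{0, 1, 3, 4}, 4→{0, 4}, 5→{2, 3, 5}; now {0, 1, 2, 3, 4, 5}.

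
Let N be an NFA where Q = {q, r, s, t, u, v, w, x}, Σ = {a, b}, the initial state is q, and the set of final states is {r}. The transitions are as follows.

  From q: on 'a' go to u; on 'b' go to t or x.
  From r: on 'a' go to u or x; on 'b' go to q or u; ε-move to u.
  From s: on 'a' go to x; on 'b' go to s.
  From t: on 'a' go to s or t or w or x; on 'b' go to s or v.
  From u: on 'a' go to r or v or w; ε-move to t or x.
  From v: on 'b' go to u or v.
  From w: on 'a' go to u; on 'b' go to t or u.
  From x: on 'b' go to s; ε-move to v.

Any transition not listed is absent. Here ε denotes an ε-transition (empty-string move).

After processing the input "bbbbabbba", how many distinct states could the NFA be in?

7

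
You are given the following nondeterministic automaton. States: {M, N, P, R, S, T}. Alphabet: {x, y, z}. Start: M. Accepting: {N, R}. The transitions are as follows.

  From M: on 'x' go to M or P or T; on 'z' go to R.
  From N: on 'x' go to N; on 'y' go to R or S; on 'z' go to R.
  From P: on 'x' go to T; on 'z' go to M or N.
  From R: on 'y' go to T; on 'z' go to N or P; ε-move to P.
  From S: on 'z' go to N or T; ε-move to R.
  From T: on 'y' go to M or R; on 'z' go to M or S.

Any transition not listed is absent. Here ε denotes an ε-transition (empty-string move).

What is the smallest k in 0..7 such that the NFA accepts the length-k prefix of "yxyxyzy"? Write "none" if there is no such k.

none

Start in {M}.
Read 'y': {M} → ∅.
The set is empty and remains empty for the remaining 6 symbols.
No reachable set along the way intersects F.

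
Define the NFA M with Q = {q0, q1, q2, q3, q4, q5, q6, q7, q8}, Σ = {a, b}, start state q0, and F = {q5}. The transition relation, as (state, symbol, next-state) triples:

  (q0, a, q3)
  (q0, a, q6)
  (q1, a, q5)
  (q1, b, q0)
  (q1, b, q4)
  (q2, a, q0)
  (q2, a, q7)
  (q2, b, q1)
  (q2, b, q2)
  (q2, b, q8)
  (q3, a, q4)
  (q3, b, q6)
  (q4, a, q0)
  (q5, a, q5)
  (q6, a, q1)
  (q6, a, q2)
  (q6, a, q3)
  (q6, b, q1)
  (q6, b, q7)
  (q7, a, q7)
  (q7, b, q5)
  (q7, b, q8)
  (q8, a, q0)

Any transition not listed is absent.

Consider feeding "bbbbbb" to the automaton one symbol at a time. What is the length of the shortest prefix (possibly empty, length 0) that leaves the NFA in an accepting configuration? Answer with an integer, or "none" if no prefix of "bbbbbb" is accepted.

none

Start in {q0}.
Read 'b': {q0} → ∅.
The set is empty and remains empty for the remaining 5 symbols.
No reachable set along the way intersects F.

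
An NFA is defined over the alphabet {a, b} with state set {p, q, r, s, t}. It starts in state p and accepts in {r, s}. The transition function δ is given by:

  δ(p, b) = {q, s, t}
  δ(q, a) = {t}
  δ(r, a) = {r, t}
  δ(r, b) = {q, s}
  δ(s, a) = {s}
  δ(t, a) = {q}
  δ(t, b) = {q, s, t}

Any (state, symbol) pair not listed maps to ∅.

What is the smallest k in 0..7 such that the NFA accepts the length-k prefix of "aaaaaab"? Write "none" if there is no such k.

Start in {p}.
Read 'a': p→∅; now ∅.
The set is empty and remains empty for the remaining 6 symbols.
No reachable set along the way intersects F.

none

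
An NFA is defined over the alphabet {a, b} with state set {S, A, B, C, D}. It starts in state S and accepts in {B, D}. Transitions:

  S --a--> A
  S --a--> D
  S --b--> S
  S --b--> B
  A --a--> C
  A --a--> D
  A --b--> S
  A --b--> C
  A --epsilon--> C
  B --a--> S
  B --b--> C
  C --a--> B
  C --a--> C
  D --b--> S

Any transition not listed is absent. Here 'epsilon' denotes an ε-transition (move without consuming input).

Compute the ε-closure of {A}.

Begin with {A}.
ε-move A → C; add C.

{A, C}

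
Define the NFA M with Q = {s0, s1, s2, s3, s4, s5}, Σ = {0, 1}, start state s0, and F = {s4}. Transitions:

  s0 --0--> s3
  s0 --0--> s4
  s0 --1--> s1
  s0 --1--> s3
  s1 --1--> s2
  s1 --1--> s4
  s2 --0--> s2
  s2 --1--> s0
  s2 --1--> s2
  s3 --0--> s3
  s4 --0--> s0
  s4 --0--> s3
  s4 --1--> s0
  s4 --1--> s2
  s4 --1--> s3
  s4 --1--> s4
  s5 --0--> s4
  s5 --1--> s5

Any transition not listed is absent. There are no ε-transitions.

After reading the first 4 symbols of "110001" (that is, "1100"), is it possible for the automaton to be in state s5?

No

Start in {s0}.
Read '1': s0→{s1, s3}; now {s1, s3}.
Read '1': s1→{s2, s4}, s3→∅; now {s2, s4}.
Read '0': s2→{s2}, s4→{s0, s3}; now {s0, s2, s3}.
Read '0': s0→{s3, s4}, s2→{s2}, s3→{s3}; now {s2, s3, s4}.
State s5 is not in {s2, s3, s4}.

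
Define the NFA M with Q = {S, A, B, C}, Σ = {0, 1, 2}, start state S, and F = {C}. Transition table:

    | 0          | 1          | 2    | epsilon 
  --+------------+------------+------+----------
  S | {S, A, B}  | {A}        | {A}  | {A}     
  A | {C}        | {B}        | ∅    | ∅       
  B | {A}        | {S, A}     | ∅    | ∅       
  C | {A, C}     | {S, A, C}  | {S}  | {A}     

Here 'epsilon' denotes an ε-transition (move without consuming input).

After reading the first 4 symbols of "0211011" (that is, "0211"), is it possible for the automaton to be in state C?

Start: ε-closure({S}) = {S, A}.
Read '0': {S, A} → {S, A, B, C}.
Read '2': {S, A, B, C} → {S, A}.
Read '1': {S, A} → {A, B}.
Read '1': {A, B} → {S, A, B}.
State C is not in {S, A, B}.

No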